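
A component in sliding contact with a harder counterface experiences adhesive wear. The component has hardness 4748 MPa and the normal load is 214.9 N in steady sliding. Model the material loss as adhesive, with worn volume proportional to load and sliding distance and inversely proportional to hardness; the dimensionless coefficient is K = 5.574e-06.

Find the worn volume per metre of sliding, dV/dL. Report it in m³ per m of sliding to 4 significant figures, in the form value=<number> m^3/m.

Intermediate values are shown rounded, and all working math maintains exact precision; rounded just once, at 4 significant digits.
Hardness H = 4748 MPa = 4.748e+09 Pa.
Working in SI base units: W = 214.9 N, H = 4.748e+09 Pa, K = 5.574e-06.
Volumetric rate dV/dL = K·W/H — distance-free: 5.574e-06 · 214.9 / 4.748e+09 = 2.523e-13 m³/m.

value=2.523e-13 m^3/m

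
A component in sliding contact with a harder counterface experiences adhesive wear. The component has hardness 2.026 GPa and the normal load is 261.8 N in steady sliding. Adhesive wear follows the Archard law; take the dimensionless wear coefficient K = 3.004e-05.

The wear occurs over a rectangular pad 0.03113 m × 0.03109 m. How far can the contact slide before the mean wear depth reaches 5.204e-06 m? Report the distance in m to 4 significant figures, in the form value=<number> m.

Every step keeps full float precision — intermediates are printed rounded — rounded just once, at four significant figures.
Hardness H = 2.026 GPa = 2.026e+09 Pa.
Contact area A = 0.03113 m × 0.03109 m = 9.678e-04 m².
In SI base units: W = 261.8 N, H = 2.026e+09 Pa, K = 3.004e-05.
Permissible volume V_lim = h_lim·A = 5.204e-06 · 9.678e-04 = 5.037e-09 m³.
Sliding life L = V_lim·H/(K·W) = 5.037e-09 · 2.026e+09 / (3.004e-05 · 261.8) = 1297 m.

value=1297 m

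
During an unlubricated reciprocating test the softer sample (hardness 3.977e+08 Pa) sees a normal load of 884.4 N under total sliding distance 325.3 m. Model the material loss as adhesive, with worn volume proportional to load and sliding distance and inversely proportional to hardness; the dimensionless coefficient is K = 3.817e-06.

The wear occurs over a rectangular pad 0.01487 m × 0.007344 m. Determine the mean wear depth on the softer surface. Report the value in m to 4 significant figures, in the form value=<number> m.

value=2.528e-05 m

The algebra runs at exact precision — the intermediates are displayed rounded — a lone final rounding to four significant digits.
Convert: Contact area A = 0.01487 m × 0.007344 m = 1.092e-04 m².
SI base units throughout: W = 884.4 N, H = 3.977e+08 Pa, K = 3.817e-06.
The Archard volume V = K·W·L/H = 3.817e-06 · 884.4 · 325.3 / 3.977e+08 = 2.761e-09 m³.
Depth of wear h = V/A = 2.761e-09 / 1.092e-04 = 2.528e-05 m.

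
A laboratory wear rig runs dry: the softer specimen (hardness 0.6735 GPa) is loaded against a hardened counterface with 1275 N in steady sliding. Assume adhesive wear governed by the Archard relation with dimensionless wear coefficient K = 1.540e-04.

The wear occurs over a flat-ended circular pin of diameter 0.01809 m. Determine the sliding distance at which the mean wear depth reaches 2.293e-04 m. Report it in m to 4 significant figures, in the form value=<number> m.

Each operation maintains full float precision, and shown intermediates are rounded — rounded once at the end: four significant figures.
Hardness H = 0.6735 GPa = 6.735e+08 Pa.
Contact area A = π·d²/4 = π·(0.01809 m)²/4 = 2.570e-04 m².
Working in SI base units: W = 1275 N, H = 6.735e+08 Pa, K = 1.540e-04.
Volume at the limit: V_lim = h_lim·A = 2.293e-04 · 2.570e-04 = 5.893e-08 m³.
Thus life L = V_lim·H/(K·W) = 5.893e-08 · 6.735e+08 / (1.540e-04 · 1275) = 202.2 m.

value=202.2 m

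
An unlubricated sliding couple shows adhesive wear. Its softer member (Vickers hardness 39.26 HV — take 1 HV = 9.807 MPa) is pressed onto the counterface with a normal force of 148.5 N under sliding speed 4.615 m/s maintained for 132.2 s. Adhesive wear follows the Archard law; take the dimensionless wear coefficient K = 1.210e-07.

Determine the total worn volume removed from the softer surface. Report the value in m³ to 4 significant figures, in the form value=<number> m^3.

value=2.847e-11 m^3

Each operation runs at full precision. Displayed values are rounded. Rounded just once to 4 significant digits.
Distance covered L = v·t = 4.615 m/s × 132.2 s = 610.1 m.
Hardness H = 39.26 HV × 9.807 MPa/HV = 385.0 MPa = 3.850e+08 Pa.
In SI base units: W = 148.5 N, H = 3.850e+08 Pa, K = 1.210e-07.
By Archard's law, V = K·W·L/H = 1.210e-07 · 148.5 · 610.1 / 3.850e+08 = 2.847e-11 m³.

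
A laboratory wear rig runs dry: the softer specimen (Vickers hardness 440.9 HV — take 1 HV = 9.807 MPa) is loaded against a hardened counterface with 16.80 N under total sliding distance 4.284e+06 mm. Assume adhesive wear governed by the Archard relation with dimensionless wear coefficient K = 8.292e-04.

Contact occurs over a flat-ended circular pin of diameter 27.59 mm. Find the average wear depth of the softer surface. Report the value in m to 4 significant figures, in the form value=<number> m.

Intermediates are printed rounded — all arithmetic keeps full precision — a single final rounding, at four significant digits.
Convert: Distance L = 4.284e+06 mm = 4284 m.
Convert: Hardness H = 440.9 HV × 9.807 MPa/HV = 4324 MPa = 4.324e+09 Pa.
Convert: Pin diameter d = 27.59 mm = 0.02759 m. Contact area A = π·d²/4 = π·(0.02759 m)²/4 = 5.979e-04 m².
SI base units throughout: W = 16.80 N, H = 4.324e+09 Pa, K = 8.292e-04.
Worn volume V = K·W·L/H = 8.292e-04 · 16.80 · 4284 / 4.324e+09 = 1.380e-08 m³.
Average depth h = V/A = 1.380e-08 / 5.979e-04 = 2.309e-05 m.

value=2.309e-05 m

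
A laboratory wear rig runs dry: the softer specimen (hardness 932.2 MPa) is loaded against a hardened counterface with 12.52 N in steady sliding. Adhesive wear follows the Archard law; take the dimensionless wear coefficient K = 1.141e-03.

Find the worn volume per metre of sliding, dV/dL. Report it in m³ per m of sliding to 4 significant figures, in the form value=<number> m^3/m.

value=1.532e-11 m^3/m

Intermediate values appear rounded. The algebra runs at full precision; rounded just once, at four significant digits.
Convert: Hardness H = 932.2 MPa = 9.322e+08 Pa.
Expressed in SI base units: W = 12.52 N, H = 9.322e+08 Pa, K = 1.141e-03.
The wear rate dV/dL = K·W/H, per unit distance: 1.141e-03 · 12.52 / 9.322e+08 = 1.532e-11 m³/m.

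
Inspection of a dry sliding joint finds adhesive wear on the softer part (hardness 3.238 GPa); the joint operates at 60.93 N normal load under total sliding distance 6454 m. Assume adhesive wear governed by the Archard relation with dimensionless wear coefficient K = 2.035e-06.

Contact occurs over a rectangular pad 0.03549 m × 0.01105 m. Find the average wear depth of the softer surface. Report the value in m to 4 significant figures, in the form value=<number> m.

The algebra maintains full precision. Intermediate values are printed rounded. Rounded once at the end: four significant figures.
Convert: Hardness H = 3.238 GPa = 3.238e+09 Pa.
Convert: Contact area A = 0.03549 m × 0.01105 m = 3.922e-04 m².
In SI base units, W = 60.93 N, H = 3.238e+09 Pa, K = 2.035e-06.
By Archard's law, V = K·W·L/H = 2.035e-06 · 60.93 · 6454 / 3.238e+09 = 2.471e-10 m³.
Mean wear depth h = V/A = 2.471e-10 / 3.922e-04 = 6.302e-07 m.

value=6.302e-07 m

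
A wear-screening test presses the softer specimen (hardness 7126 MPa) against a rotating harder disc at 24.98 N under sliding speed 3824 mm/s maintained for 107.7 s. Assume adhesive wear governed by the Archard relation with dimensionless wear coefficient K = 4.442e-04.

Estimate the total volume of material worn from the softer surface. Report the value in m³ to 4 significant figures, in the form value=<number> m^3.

value=6.413e-10 m^3

Intermediates are shown rounded; the algebra keeps exact precision. Rounded just once: 4 significant figures.
Sliding speed v = 3824 mm/s = 3.824 m/s. The distance L = v·t = 3.824 m/s × 107.7 s = 411.8 m.
Hardness H = 7126 MPa = 7.126e+09 Pa.
SI base units throughout: W = 24.98 N, H = 7.126e+09 Pa, K = 4.442e-04.
Worn volume V = K·W·L/H = 4.442e-04 · 24.98 · 411.8 / 7.126e+09 = 6.413e-10 m³.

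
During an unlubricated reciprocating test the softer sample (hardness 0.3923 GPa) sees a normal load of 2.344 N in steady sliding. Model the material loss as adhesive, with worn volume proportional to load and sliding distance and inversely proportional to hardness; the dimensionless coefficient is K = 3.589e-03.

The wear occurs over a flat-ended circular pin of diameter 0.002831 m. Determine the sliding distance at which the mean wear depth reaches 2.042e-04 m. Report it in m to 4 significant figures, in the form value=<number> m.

value=59.94 m

The intermediates are displayed rounded; all arithmetic maintains full float precision. Rounded once at the end, at four significant digits.
Hardness H = 0.3923 GPa = 3.923e+08 Pa.
Contact area A = π·d²/4 = π·(0.002831 m)²/4 = 6.295e-06 m².
Working in SI base units: W = 2.344 N, H = 3.923e+08 Pa, K = 3.589e-03.
Wearable volume V_lim = h_lim·A = 2.042e-04 · 6.295e-06 = 1.285e-09 m³.
Inverting, life L = V_lim·H/(K·W) = 1.285e-09 · 3.923e+08 / (3.589e-03 · 2.344) = 59.94 m.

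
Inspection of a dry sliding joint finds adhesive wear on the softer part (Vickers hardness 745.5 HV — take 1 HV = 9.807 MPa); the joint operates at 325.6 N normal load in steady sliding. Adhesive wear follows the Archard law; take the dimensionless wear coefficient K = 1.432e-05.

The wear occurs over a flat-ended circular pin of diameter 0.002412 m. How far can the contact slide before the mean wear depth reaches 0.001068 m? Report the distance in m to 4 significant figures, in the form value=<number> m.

value=7652 m

Quoted intermediates are rounded; all arithmetic holds full float precision — a lone final rounding: four significant digits.
Convert: Hardness H = 745.5 HV × 9.807 MPa/HV = 7311 MPa = 7.311e+09 Pa.
Convert: Contact area A = π·d²/4 = π·(0.002412 m)²/4 = 4.569e-06 m².
Restated in SI base units: W = 325.6 N, H = 7.311e+09 Pa, K = 1.432e-05.
Wearable volume V_lim = h_lim·A = 0.001068 · 4.569e-06 = 4.880e-09 m³.
Life L = V_lim·H/(K·W) = 4.880e-09 · 7.311e+09 / (1.432e-05 · 325.6) = 7652 m.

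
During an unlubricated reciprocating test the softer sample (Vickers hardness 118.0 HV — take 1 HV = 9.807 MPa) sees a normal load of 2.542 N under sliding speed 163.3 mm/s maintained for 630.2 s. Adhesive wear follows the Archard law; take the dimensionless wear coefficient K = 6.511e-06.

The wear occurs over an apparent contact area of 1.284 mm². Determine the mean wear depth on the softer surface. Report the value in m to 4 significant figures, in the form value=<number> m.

value=1.146e-06 m

Each operation runs at exact precision, and intermediate values are printed rounded; rounded just once to four significant figures.
Sliding speed v = 163.3 mm/s = 0.1633 m/s. Path length L = v·t = 0.1633 m/s × 630.2 s = 102.9 m.
Hardness H = 118.0 HV × 9.807 MPa/HV = 1157 MPa = 1.157e+09 Pa.
Contact area A = 1.284 mm² = 1.284e-06 m².
In SI base units: W = 2.542 N, H = 1.157e+09 Pa, K = 6.511e-06.
Apply Archard: V = K·W·L/H = 6.511e-06 · 2.542 · 102.9 / 1.157e+09 = 1.472e-12 m³.
Average depth h = V/A = 1.472e-12 / 1.284e-06 = 1.146e-06 m.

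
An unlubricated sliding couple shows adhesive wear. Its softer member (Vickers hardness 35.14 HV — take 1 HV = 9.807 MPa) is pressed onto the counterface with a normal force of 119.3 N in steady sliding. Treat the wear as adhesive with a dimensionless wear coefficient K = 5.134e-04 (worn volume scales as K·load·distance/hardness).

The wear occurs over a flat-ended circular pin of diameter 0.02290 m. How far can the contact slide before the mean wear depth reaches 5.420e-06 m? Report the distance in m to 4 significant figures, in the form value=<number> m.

value=12.56 m

Intermediate values are printed rounded, and all working math runs at full precision. Rounded once at the end: 4 significant figures.
Convert: Hardness H = 35.14 HV × 9.807 MPa/HV = 344.6 MPa = 3.446e+08 Pa.
Convert: Contact area A = π·d²/4 = π·(0.02290 m)²/4 = 4.119e-04 m².
SI base units throughout: W = 119.3 N, H = 3.446e+08 Pa, K = 5.134e-04.
Wearable volume V_lim = h_lim·A = 5.420e-06 · 4.119e-04 = 2.232e-09 m³.
Sliding life L = V_lim·H/(K·W) = 2.232e-09 · 3.446e+08 / (5.134e-04 · 119.3) = 12.56 m.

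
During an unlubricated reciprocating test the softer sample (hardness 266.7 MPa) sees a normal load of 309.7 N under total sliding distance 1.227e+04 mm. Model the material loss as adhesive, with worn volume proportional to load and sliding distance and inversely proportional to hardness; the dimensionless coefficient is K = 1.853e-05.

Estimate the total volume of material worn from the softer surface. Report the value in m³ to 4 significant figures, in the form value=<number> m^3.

value=2.640e-10 m^3

Intermediates are displayed rounded, and each operation carries full precision; rounded once at the end to four significant figures.
Path length L = 1.227e+04 mm = 12.27 m.
Hardness H = 266.7 MPa = 2.667e+08 Pa.
SI base units throughout: W = 309.7 N, H = 2.667e+08 Pa, K = 1.853e-05.
Apply Archard: V = K·W·L/H = 1.853e-05 · 309.7 · 12.27 / 2.667e+08 = 2.640e-10 m³.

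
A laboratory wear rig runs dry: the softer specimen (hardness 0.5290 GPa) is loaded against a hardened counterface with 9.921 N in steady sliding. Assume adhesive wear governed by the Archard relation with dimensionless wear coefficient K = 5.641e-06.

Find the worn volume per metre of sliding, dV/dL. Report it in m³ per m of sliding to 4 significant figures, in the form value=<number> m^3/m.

value=1.058e-13 m^3/m

The intermediates are displayed rounded — every step carries exact precision. Rounded just once, at four significant figures.
Convert: Hardness H = 0.5290 GPa = 5.290e+08 Pa.
Working in SI base units: W = 9.921 N, H = 5.290e+08 Pa, K = 5.641e-06.
Volumetric rate dV/dL = K·W/H: 5.641e-06 · 9.921 / 5.290e+08 = 1.058e-13 m³/m.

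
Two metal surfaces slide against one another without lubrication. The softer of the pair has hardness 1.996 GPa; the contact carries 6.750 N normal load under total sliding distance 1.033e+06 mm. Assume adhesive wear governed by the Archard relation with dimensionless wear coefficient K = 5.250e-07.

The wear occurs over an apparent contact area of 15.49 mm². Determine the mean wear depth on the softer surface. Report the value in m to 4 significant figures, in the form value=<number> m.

value=1.184e-07 m

All arithmetic carries full float precision, and the intermediates appear rounded. Rounded just once: four significant digits.
Convert: Sliding distance L = 1.033e+06 mm = 1033 m.
Convert: Hardness H = 1.996 GPa = 1.996e+09 Pa.
Convert: Contact area A = 15.49 mm² = 1.549e-05 m².
In SI base units, W = 6.750 N, H = 1.996e+09 Pa, K = 5.250e-07.
By Archard's law, V = K·W·L/H = 5.250e-07 · 6.750 · 1033 / 1.996e+09 = 1.834e-12 m³.
Mean wear depth h = V/A = 1.834e-12 / 1.549e-05 = 1.184e-07 m.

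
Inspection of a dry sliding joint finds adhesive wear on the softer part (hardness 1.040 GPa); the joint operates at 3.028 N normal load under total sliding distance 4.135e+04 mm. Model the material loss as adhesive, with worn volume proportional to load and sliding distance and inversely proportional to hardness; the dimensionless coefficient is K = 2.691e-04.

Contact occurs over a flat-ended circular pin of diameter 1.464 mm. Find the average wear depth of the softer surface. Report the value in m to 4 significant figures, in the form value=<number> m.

Every step carries full precision, and intermediate values are printed rounded. Rounded just once, at 4 significant digits.
Convert: Distance covered L = 4.135e+04 mm = 41.35 m.
Convert: Hardness H = 1.040 GPa = 1.040e+09 Pa.
Convert: Pin diameter d = 1.464 mm = 0.001464 m. Contact area A = π·d²/4 = π·(0.001464 m)²/4 = 1.683e-06 m².
Restated in SI base units: W = 3.028 N, H = 1.040e+09 Pa, K = 2.691e-04.
Volume removed: V = K·W·L/H = 2.691e-04 · 3.028 · 41.35 / 1.040e+09 = 3.240e-11 m³.
Mean wear depth h = V/A = 3.240e-11 / 1.683e-06 = 1.925e-05 m.

value=1.925e-05 m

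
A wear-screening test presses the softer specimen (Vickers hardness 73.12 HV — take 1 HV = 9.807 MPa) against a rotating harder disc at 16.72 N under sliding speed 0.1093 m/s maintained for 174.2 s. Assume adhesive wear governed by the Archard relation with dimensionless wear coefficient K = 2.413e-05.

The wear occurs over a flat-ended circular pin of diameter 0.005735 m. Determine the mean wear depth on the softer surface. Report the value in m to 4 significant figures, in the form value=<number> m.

Intermediates are displayed rounded, and each operation holds full precision, and a single final rounding: 4 significant digits.
Convert: The distance L = v·t = 0.1093 m/s × 174.2 s = 19.04 m.
Convert: Hardness H = 73.12 HV × 9.807 MPa/HV = 717.1 MPa = 7.171e+08 Pa.
Convert: Contact area A = π·d²/4 = π·(0.005735 m)²/4 = 2.583e-05 m².
SI base units throughout: W = 16.72 N, H = 7.171e+08 Pa, K = 2.413e-05.
Volume removed: V = K·W·L/H = 2.413e-05 · 16.72 · 19.04 / 7.171e+08 = 1.071e-11 m³.
Average depth h = V/A = 1.071e-11 / 2.583e-05 = 4.147e-07 m.

value=4.147e-07 m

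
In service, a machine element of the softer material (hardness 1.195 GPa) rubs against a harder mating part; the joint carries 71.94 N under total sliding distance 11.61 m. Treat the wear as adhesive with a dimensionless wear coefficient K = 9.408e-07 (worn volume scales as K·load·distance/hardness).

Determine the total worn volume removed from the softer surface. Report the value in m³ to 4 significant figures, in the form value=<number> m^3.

value=6.576e-13 m^3

Printed values are rounded — the algebra carries exact precision — a single final rounding to 4 significant figures.
Convert: Hardness H = 1.195 GPa = 1.195e+09 Pa.
Restated in SI base units: W = 71.94 N, H = 1.195e+09 Pa, K = 9.408e-07.
The Archard volume V = K·W·L/H = 9.408e-07 · 71.94 · 11.61 / 1.195e+09 = 6.576e-13 m³.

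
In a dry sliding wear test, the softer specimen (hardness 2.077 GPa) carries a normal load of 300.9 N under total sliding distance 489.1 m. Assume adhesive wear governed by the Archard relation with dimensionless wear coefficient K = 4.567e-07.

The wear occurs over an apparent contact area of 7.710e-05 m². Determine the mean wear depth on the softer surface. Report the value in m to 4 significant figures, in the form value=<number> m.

value=4.197e-07 m

The computation keeps exact precision; the intermediates appear rounded. Rounded just once to four significant digits.
Convert: Hardness H = 2.077 GPa = 2.077e+09 Pa.
Working in SI base units: W = 300.9 N, H = 2.077e+09 Pa, K = 4.567e-07.
Volume removed: V = K·W·L/H = 4.567e-07 · 300.9 · 489.1 / 2.077e+09 = 3.236e-11 m³.
Wear depth h = V/A = 3.236e-11 / 7.710e-05 = 4.197e-07 m.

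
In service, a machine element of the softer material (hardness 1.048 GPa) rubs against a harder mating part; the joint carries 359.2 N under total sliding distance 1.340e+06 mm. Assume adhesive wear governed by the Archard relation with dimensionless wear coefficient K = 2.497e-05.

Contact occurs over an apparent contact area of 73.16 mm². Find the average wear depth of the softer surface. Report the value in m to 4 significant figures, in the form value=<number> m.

Quoted intermediates are rounded — each operation runs at exact precision, and one last rounding to 4 significant digits.
Distance L = 1.340e+06 mm = 1340 m.
Hardness H = 1.048 GPa = 1.048e+09 Pa.
Contact area A = 73.16 mm² = 7.316e-05 m².
Working in SI base units: W = 359.2 N, H = 1.048e+09 Pa, K = 2.497e-05.
By Archard's law, V = K·W·L/H = 2.497e-05 · 359.2 · 1340 / 1.048e+09 = 1.147e-08 m³.
Depth h = V/A = 1.147e-08 / 7.316e-05 = 1.568e-04 m.

value=1.568e-04 m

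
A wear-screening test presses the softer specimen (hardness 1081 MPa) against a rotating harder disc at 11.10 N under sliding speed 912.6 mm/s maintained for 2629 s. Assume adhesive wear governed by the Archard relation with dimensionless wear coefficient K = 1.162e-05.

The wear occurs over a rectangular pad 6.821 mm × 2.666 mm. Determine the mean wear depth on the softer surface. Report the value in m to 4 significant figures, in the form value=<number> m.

value=1.574e-05 m

Intermediates are shown rounded. Every step holds full float precision. Rounded just once, at four significant figures.
Convert: Sliding speed v = 912.6 mm/s = 0.9126 m/s. Total distance L = v·t = 0.9126 m/s × 2629 s = 2399 m.
Convert: Hardness H = 1081 MPa = 1.081e+09 Pa.
Convert: Pad sides 6.821 mm × 2.666 mm = 0.006821 m × 0.002666 m. Contact area A = 0.006821 m × 0.002666 m = 1.818e-05 m².
Working in SI base units: W = 11.10 N, H = 1.081e+09 Pa, K = 1.162e-05.
Volume removed: V = K·W·L/H = 1.162e-05 · 11.10 · 2399 / 1.081e+09 = 2.863e-10 m³.
Depth h = V/A = 2.863e-10 / 1.818e-05 = 1.574e-05 m.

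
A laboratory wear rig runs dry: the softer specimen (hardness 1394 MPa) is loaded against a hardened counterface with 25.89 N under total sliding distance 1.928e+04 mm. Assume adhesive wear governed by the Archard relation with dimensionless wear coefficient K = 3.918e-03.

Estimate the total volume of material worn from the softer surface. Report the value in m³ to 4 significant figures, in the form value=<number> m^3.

value=1.403e-09 m^3

All working math maintains exact precision — quoted intermediates are rounded. Rounded once at the end to 4 significant digits.
Convert: Path length L = 1.928e+04 mm = 19.28 m.
Convert: Hardness H = 1394 MPa = 1.394e+09 Pa.
Expressed in SI base units: W = 25.89 N, H = 1.394e+09 Pa, K = 3.918e-03.
Volume removed: V = K·W·L/H = 3.918e-03 · 25.89 · 19.28 / 1.394e+09 = 1.403e-09 m³.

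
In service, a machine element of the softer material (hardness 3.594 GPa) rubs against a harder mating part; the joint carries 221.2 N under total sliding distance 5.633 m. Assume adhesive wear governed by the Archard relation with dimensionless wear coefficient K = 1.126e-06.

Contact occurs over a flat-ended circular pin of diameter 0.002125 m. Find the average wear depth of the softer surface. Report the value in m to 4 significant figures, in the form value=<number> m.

value=1.101e-07 m

All arithmetic keeps full float precision, and the intermediates are displayed rounded; rounded once at the end, at four significant digits.
Hardness H = 3.594 GPa = 3.594e+09 Pa.
Contact area A = π·d²/4 = π·(0.002125 m)²/4 = 3.547e-06 m².
Collected in SI base units: W = 221.2 N, H = 3.594e+09 Pa, K = 1.126e-06.
Worn volume V = K·W·L/H = 1.126e-06 · 221.2 · 5.633 / 3.594e+09 = 3.904e-13 m³.
Mean depth h = V/A = 3.904e-13 / 3.547e-06 = 1.101e-07 m.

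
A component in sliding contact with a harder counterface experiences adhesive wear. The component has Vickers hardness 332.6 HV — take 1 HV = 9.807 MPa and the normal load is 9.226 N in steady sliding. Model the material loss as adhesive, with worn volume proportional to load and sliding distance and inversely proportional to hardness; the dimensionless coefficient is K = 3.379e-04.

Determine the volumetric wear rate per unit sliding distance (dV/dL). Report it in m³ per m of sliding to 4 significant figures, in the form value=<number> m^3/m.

The algebra carries exact precision — intermediate values appear rounded — one final rounding: four significant figures.
Convert: Hardness H = 332.6 HV × 9.807 MPa/HV = 3262 MPa = 3.262e+09 Pa.
Working in SI base units: W = 9.226 N, H = 3.262e+09 Pa, K = 3.379e-04.
Wear rate dV/dL = K·W/H (independent of L): 3.379e-04 · 9.226 / 3.262e+09 = 9.557e-13 m³/m.

value=9.557e-13 m^3/m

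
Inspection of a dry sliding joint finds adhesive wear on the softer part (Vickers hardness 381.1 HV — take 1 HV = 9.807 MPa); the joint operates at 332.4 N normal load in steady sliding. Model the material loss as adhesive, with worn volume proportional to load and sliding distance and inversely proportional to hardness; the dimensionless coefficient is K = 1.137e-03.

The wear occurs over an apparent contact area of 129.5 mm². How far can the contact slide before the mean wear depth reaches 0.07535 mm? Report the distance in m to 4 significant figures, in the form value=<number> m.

Intermediates appear rounded. Each operation holds exact precision, and a lone final rounding: 4 significant digits.
Convert: Hardness H = 381.1 HV × 9.807 MPa/HV = 3737 MPa = 3.737e+09 Pa.
Convert: Contact area A = 129.5 mm² = 1.295e-04 m².
Convert: Depth limit h_lim = 0.07535 mm = 7.535e-05 m.
Collected in SI base units: W = 332.4 N, H = 3.737e+09 Pa, K = 1.137e-03.
Permissible volume V_lim = h_lim·A = 7.535e-05 · 1.295e-04 = 9.758e-09 m³.
So the life L = V_lim·H/(K·W) = 9.758e-09 · 3.737e+09 / (1.137e-03 · 332.4) = 96.50 m.

value=96.50 m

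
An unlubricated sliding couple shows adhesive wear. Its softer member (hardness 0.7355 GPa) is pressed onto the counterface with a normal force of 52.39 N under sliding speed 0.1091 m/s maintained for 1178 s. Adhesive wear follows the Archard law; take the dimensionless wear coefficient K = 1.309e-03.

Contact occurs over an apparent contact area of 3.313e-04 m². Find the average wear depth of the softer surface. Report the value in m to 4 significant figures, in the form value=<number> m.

The intermediates appear rounded; the algebra holds full float precision, and a single final rounding: four significant figures.
Convert: Distance covered L = v·t = 0.1091 m/s × 1178 s = 128.5 m.
Convert: Hardness H = 0.7355 GPa = 7.355e+08 Pa.
Expressed in SI base units: W = 52.39 N, H = 7.355e+08 Pa, K = 1.309e-03.
By Archard's law, V = K·W·L/H = 1.309e-03 · 52.39 · 128.5 / 7.355e+08 = 1.198e-08 m³.
Wear depth h = V/A = 1.198e-08 / 3.313e-04 = 3.617e-05 m.

value=3.617e-05 m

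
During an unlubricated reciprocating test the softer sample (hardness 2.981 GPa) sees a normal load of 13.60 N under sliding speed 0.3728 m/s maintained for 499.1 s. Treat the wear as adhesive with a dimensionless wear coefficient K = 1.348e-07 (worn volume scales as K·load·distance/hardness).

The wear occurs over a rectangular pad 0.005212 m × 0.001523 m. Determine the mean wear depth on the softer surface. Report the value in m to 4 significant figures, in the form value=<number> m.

The intermediates are shown rounded; every step carries exact precision; a single final rounding to 4 significant digits.
The distance L = v·t = 0.3728 m/s × 499.1 s = 186.1 m.
Hardness H = 2.981 GPa = 2.981e+09 Pa.
Contact area A = 0.005212 m × 0.001523 m = 7.938e-06 m².
SI base units throughout: W = 13.60 N, H = 2.981e+09 Pa, K = 1.348e-07.
Archard relation: V = K·W·L/H = 1.348e-07 · 13.60 · 186.1 / 2.981e+09 = 1.144e-13 m³.
Depth of wear h = V/A = 1.144e-13 / 7.938e-06 = 1.442e-08 m.

value=1.442e-08 m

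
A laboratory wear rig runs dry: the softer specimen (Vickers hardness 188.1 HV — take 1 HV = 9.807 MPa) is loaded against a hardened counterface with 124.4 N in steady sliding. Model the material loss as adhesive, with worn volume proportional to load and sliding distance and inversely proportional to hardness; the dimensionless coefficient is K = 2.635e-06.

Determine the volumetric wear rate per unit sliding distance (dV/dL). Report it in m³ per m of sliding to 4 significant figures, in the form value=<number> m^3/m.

The computation carries full float precision — intermediate values are printed rounded; a lone final rounding, at four significant figures.
Hardness H = 188.1 HV × 9.807 MPa/HV = 1845 MPa = 1.845e+09 Pa.
In SI base units: W = 124.4 N, H = 1.845e+09 Pa, K = 2.635e-06.
The wear rate dV/dL = K·W/H, so: 2.635e-06 · 124.4 / 1.845e+09 = 1.777e-13 m³/m.

value=1.777e-13 m^3/m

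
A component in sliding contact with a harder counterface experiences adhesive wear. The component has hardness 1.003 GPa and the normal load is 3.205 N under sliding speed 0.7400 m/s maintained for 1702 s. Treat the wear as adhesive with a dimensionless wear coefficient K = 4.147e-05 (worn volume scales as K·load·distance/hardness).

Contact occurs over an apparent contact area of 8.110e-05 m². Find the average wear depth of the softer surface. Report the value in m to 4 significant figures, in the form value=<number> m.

The computation holds full float precision — intermediates are displayed rounded; rounded once at the end, at 4 significant figures.
Total distance L = v·t = 0.7400 m/s × 1702 s = 1259 m.
Hardness H = 1.003 GPa = 1.003e+09 Pa.
In SI base units: W = 3.205 N, H = 1.003e+09 Pa, K = 4.147e-05.
Archard volume V = K·W·L/H = 4.147e-05 · 3.205 · 1259 / 1.003e+09 = 1.669e-10 m³.
Wear depth h = V/A = 1.669e-10 / 8.110e-05 = 2.058e-06 m.

value=2.058e-06 m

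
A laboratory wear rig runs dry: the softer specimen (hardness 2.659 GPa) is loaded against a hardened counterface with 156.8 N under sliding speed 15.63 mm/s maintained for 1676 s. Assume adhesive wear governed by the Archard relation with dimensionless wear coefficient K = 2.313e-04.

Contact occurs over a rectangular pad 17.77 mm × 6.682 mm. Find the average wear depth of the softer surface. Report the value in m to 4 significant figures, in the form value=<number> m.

The intermediates are displayed rounded — all working math keeps full precision; rounded once at the end: 4 significant figures.
Convert: Sliding speed v = 15.63 mm/s = 0.01563 m/s. Total distance L = v·t = 0.01563 m/s × 1676 s = 26.20 m.
Convert: Hardness H = 2.659 GPa = 2.659e+09 Pa.
Convert: Pad sides 17.77 mm × 6.682 mm = 0.01777 m × 0.006682 m. Contact area A = 0.01777 m × 0.006682 m = 1.187e-04 m².
Expressed in SI base units: W = 156.8 N, H = 2.659e+09 Pa, K = 2.313e-04.
Archard volume V = K·W·L/H = 2.313e-04 · 156.8 · 26.20 / 2.659e+09 = 3.573e-10 m³.
Average depth h = V/A = 3.573e-10 / 1.187e-04 = 3.009e-06 m.

value=3.009e-06 m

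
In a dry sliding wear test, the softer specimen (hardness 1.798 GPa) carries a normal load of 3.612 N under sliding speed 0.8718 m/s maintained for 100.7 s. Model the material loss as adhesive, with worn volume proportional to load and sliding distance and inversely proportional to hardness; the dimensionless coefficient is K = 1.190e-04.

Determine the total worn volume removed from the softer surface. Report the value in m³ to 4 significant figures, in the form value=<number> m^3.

value=2.099e-11 m^3

The intermediates appear rounded; all working math runs at exact precision, and a lone final rounding to 4 significant digits.
Distance covered L = v·t = 0.8718 m/s × 100.7 s = 87.79 m.
Hardness H = 1.798 GPa = 1.798e+09 Pa.
In SI base units, W = 3.612 N, H = 1.798e+09 Pa, K = 1.190e-04.
Archard volume V = K·W·L/H = 1.190e-04 · 3.612 · 87.79 / 1.798e+09 = 2.099e-11 m³.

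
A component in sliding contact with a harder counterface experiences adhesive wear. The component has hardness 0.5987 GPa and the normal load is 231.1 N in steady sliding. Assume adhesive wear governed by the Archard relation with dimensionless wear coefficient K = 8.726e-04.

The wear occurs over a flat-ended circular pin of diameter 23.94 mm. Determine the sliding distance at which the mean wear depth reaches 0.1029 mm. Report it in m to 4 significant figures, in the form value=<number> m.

value=137.5 m

Displayed values are rounded. All working math keeps exact precision — rounded just once, at 4 significant figures.
Convert: Hardness H = 0.5987 GPa = 5.987e+08 Pa.
Convert: Pin diameter d = 23.94 mm = 0.02394 m. Contact area A = π·d²/4 = π·(0.02394 m)²/4 = 4.501e-04 m².
Convert: Depth limit h_lim = 0.1029 mm = 1.029e-04 m.
In SI base units, W = 231.1 N, H = 5.987e+08 Pa, K = 8.726e-04.
Allowed volume V_lim = h_lim·A = 1.029e-04 · 4.501e-04 = 4.632e-08 m³.
Sliding life L = V_lim·H/(K·W) = 4.632e-08 · 5.987e+08 / (8.726e-04 · 231.1) = 137.5 m.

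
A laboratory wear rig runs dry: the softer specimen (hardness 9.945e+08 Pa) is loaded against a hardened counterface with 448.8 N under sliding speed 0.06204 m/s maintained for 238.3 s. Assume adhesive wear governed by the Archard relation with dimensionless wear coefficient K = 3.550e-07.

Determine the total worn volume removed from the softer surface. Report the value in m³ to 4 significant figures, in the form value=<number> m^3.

value=2.368e-12 m^3

All arithmetic carries exact precision — displayed values are rounded; a single final rounding, at 4 significant digits.
Path length L = v·t = 0.06204 m/s × 238.3 s = 14.78 m.
Collected in SI base units: W = 448.8 N, H = 9.945e+08 Pa, K = 3.550e-07.
Worn volume V = K·W·L/H = 3.550e-07 · 448.8 · 14.78 / 9.945e+08 = 2.368e-12 m³.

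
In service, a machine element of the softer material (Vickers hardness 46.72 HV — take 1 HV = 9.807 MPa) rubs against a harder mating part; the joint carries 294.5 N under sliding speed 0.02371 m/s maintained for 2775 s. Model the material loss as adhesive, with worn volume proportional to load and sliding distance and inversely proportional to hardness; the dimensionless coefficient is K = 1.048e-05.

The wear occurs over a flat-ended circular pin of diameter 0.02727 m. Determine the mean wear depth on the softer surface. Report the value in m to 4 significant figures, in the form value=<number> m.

Intermediates appear rounded. The algebra runs at full precision; rounded just once to 4 significant digits.
Total distance L = v·t = 0.02371 m/s × 2775 s = 65.80 m.
Hardness H = 46.72 HV × 9.807 MPa/HV = 458.2 MPa = 4.582e+08 Pa.
Contact area A = π·d²/4 = π·(0.02727 m)²/4 = 5.841e-04 m².
SI base units throughout: W = 294.5 N, H = 4.582e+08 Pa, K = 1.048e-05.
Apply Archard: V = K·W·L/H = 1.048e-05 · 294.5 · 65.80 / 4.582e+08 = 4.432e-10 m³.
Depth h = V/A = 4.432e-10 / 5.841e-04 = 7.588e-07 m.

value=7.588e-07 m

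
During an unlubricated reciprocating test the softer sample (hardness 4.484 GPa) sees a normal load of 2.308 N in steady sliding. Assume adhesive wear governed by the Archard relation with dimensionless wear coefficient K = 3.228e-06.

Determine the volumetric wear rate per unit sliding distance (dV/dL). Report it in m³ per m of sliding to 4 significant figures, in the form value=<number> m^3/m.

value=1.662e-15 m^3/m

Intermediates are displayed rounded; the computation runs at full float precision; rounded just once to 4 significant figures.
Convert: Hardness H = 4.484 GPa = 4.484e+09 Pa.
Expressed in SI base units: W = 2.308 N, H = 4.484e+09 Pa, K = 3.228e-06.
The wear rate dV/dL = K·W/H — distance-free: 3.228e-06 · 2.308 / 4.484e+09 = 1.662e-15 m³/m.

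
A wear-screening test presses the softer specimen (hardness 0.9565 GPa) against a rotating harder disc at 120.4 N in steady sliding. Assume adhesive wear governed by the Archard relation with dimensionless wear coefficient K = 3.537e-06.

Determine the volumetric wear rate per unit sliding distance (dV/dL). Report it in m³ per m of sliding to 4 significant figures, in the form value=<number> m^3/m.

value=4.452e-13 m^3/m

The computation maintains full float precision. The intermediates are shown rounded, and one final rounding to 4 significant digits.
Hardness H = 0.9565 GPa = 9.565e+08 Pa.
In SI base units, W = 120.4 N, H = 9.565e+08 Pa, K = 3.537e-06.
Rate of wear dV/dL = K·W/H — distance-free: 3.537e-06 · 120.4 / 9.565e+08 = 4.452e-13 m³/m.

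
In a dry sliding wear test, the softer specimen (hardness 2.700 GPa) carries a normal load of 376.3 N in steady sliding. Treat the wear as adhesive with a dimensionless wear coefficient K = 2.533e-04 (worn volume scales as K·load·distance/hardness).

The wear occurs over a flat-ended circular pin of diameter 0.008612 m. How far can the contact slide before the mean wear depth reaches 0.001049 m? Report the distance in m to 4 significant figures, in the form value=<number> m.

Each operation carries full precision. Intermediates appear rounded; a single final rounding, at 4 significant figures.
Hardness H = 2.700 GPa = 2.700e+09 Pa.
Contact area A = π·d²/4 = π·(0.008612 m)²/4 = 5.825e-05 m².
Working in SI base units: W = 376.3 N, H = 2.700e+09 Pa, K = 2.533e-04.
Volume at the limit: V_lim = h_lim·A = 0.001049 · 5.825e-05 = 6.110e-08 m³.
Life L = V_lim·H/(K·W) = 6.110e-08 · 2.700e+09 / (2.533e-04 · 376.3) = 1731 m.

value=1731 m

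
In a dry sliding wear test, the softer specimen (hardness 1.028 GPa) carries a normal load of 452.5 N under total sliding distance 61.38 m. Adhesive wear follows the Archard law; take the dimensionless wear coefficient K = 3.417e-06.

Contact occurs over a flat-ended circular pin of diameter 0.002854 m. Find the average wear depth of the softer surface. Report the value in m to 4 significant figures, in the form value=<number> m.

value=1.443e-05 m

All working math keeps exact precision — intermediates are displayed rounded, and rounded just once, at 4 significant figures.
Hardness H = 1.028 GPa = 1.028e+09 Pa.
Contact area A = π·d²/4 = π·(0.002854 m)²/4 = 6.397e-06 m².
In SI base units, W = 452.5 N, H = 1.028e+09 Pa, K = 3.417e-06.
Wear volume V = K·W·L/H = 3.417e-06 · 452.5 · 61.38 / 1.028e+09 = 9.232e-11 m³.
Mean depth h = V/A = 9.232e-11 / 6.397e-06 = 1.443e-05 m.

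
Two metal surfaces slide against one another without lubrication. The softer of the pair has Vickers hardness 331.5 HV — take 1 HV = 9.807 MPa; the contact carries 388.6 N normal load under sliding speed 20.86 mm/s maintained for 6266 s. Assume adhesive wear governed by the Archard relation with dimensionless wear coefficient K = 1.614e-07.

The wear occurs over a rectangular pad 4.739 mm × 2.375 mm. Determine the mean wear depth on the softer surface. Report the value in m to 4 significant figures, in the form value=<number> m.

The intermediates are displayed rounded — the algebra maintains full precision — a single final rounding to four significant digits.
Convert: Sliding speed v = 20.86 mm/s = 0.02086 m/s. Distance covered L = v·t = 0.02086 m/s × 6266 s = 130.7 m.
Convert: Hardness H = 331.5 HV × 9.807 MPa/HV = 3251 MPa = 3.251e+09 Pa.
Convert: Pad sides 4.739 mm × 2.375 mm = 0.004739 m × 0.002375 m. Contact area A = 0.004739 m × 0.002375 m = 1.126e-05 m².
As SI base values: W = 388.6 N, H = 3.251e+09 Pa, K = 1.614e-07.
Volume removed: V = K·W·L/H = 1.614e-07 · 388.6 · 130.7 / 3.251e+09 = 2.522e-12 m³.
Wear depth h = V/A = 2.522e-12 / 1.126e-05 = 2.240e-07 m.

value=2.240e-07 m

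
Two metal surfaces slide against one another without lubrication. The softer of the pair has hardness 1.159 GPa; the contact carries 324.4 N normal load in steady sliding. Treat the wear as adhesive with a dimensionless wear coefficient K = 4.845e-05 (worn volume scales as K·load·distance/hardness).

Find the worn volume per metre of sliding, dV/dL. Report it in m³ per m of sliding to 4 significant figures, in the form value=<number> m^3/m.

value=1.356e-11 m^3/m

Quoted intermediates are rounded — the computation maintains full float precision, and rounded once at the end: 4 significant figures.
Convert: Hardness H = 1.159 GPa = 1.159e+09 Pa.
Restated in SI base units: W = 324.4 N, H = 1.159e+09 Pa, K = 4.845e-05.
Sliding wear rate dV/dL = K·W/H (independent of L): 4.845e-05 · 324.4 / 1.159e+09 = 1.356e-11 m³/m.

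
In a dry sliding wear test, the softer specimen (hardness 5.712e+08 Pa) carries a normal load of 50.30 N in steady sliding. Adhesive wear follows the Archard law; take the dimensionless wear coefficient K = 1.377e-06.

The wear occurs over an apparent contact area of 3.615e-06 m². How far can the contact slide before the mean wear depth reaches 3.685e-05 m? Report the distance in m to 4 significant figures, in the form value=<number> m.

value=1099 m

The algebra holds full precision. The intermediates are printed rounded; one final rounding: 4 significant figures.
Collected in SI base units: W = 50.30 N, H = 5.712e+08 Pa, K = 1.377e-06.
At the depth limit, V_lim = h_lim·A = 3.685e-05 · 3.615e-06 = 1.332e-10 m³.
So the life L = V_lim·H/(K·W) = 1.332e-10 · 5.712e+08 / (1.377e-06 · 50.30) = 1099 m.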